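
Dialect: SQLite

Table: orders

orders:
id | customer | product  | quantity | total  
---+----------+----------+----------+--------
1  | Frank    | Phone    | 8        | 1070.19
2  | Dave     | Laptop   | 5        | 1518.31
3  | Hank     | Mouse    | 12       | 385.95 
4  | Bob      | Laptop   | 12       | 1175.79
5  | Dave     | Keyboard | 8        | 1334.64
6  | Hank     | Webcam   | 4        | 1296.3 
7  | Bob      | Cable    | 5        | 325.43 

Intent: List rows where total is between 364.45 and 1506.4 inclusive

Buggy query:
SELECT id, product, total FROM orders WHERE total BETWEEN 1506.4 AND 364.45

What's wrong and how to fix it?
Bug: BETWEEN expects the lower bound first; with 1506.4 AND 364.45 the range is empty

Fix: Write BETWEEN 364.45 AND 1506.4

Corrected query:
SELECT id, product, total FROM orders WHERE total BETWEEN 364.45 AND 1506.4

Result:
id | product  | total  
---+----------+--------
1  | Phone    | 1070.19
3  | Mouse    | 385.95 
4  | Laptop   | 1175.79
5  | Keyboard | 1334.64
6  | Webcam   | 1296.3 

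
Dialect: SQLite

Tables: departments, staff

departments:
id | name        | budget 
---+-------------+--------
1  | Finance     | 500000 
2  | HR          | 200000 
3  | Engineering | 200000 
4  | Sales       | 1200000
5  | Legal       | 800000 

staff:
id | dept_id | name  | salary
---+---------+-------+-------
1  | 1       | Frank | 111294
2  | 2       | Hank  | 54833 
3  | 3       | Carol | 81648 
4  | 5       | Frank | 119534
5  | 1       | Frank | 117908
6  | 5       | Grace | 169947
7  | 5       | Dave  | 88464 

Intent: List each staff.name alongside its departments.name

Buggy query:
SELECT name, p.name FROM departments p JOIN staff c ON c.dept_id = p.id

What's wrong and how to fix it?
Bug: Both tables have a 'name' column; the unqualified reference is ambiguous

Fix: Prefix ambiguous columns with the table alias

Corrected query:
SELECT c.name, p.name FROM departments p JOIN staff c ON c.dept_id = p.id

Result:
name  | name       
------+------------
Frank | Finance    
Hank  | HR         
Carol | Engineering
Frank | Legal      
Frank | Finance    
Grace | Legal      
Dave  | Legal      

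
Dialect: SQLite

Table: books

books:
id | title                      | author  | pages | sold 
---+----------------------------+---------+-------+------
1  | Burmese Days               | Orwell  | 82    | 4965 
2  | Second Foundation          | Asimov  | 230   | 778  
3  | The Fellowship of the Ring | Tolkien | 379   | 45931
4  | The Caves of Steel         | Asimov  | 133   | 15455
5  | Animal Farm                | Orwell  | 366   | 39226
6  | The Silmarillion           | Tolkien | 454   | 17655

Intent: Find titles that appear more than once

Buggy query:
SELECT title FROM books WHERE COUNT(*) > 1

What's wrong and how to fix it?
Bug: COUNT(*) is an aggregate and cannot be used in WHERE

Fix: Group first, then use HAVING for the count condition

Corrected query:
SELECT title FROM books GROUP BY title HAVING COUNT(*) > 1

Result:
(no rows)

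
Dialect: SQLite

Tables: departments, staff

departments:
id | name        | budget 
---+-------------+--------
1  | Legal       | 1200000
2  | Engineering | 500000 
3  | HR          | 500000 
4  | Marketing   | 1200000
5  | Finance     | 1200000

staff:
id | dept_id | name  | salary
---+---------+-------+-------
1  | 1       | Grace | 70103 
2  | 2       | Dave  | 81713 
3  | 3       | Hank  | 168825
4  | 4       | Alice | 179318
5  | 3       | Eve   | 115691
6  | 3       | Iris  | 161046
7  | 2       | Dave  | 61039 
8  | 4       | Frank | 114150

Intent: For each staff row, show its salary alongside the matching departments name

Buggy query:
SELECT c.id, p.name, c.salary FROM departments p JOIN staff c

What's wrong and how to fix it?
Bug: Missing join condition: each staff row is matched to all departments rows instead of just its own

Fix: Specify the join condition linking the foreign key to the parent id

Corrected query:
SELECT c.id, p.name, c.salary FROM departments p JOIN staff c ON c.dept_id = p.id

Result:
id | name        | salary
---+-------------+-------
1  | Legal       | 70103 
2  | Engineering | 81713 
3  | HR          | 168825
4  | Marketing   | 179318
5  | HR          | 115691
6  | HR          | 161046
7  | Engineering | 61039 
8  | Marketing   | 114150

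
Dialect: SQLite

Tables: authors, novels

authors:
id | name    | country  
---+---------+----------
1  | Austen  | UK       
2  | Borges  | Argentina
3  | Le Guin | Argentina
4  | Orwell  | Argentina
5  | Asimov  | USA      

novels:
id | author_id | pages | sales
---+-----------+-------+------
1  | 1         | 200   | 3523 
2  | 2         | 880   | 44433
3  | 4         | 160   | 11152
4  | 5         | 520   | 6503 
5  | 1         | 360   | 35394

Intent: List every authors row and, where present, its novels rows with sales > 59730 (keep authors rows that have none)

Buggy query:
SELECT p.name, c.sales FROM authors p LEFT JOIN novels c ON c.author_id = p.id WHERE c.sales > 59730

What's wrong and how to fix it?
Bug: Filtering c.sales in WHERE discards the NULL rows produced by LEFT JOIN, turning it into an inner join

Fix: Move the right-table condition into the ON clause so unmatched parents are kept

Corrected query:
SELECT p.name, c.sales FROM authors p LEFT JOIN novels c ON c.author_id = p.id AND c.sales > 59730

Result:
name    | sales
--------+------
Austen  | NULL 
Borges  | NULL 
Le Guin | NULL 
Orwell  | NULL 
Asimov  | NULL 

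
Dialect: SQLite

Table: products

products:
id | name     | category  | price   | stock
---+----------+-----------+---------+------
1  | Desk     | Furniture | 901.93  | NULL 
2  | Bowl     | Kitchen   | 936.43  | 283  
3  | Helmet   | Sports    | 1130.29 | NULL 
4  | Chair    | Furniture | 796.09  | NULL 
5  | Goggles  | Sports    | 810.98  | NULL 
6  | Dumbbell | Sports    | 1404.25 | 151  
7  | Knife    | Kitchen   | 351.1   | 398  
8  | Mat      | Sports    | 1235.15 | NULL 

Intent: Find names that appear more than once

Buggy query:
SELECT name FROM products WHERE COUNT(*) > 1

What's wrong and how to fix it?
Bug: COUNT(*) is an aggregate and cannot be used in WHERE

Fix: GROUP BY name, then filter groups with HAVING COUNT(*) > 1

Corrected query:
SELECT name FROM products GROUP BY name HAVING COUNT(*) > 1

Result:
(no rows)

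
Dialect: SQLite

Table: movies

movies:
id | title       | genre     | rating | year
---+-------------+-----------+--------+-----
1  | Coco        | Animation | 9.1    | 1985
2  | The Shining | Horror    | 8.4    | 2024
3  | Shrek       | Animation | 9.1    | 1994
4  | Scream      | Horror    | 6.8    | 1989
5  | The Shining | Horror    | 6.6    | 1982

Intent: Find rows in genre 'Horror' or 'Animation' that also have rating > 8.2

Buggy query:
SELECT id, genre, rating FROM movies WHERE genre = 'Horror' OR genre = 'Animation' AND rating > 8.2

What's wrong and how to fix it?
Bug: Without parentheses, AND is evaluated before OR, so the rating filter only applies to the 'Animation' branch

Fix: Add parentheses around the OR so the AND applies to both alternatives

Corrected query:
SELECT id, genre, rating FROM movies WHERE (genre = 'Horror' OR genre = 'Animation') AND rating > 8.2

Result:
id | genre     | rating
---+-----------+-------
1  | Animation | 9.1   
2  | Horror    | 8.4   
3  | Animation | 9.1   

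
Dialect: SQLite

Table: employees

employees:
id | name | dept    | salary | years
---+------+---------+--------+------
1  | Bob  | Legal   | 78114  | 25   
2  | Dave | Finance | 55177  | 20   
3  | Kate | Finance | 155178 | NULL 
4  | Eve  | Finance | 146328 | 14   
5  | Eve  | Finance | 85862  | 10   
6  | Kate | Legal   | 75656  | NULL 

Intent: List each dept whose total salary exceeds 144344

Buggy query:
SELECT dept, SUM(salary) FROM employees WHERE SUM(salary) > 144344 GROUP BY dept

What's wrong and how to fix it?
Bug: Aggregate functions cannot appear in a WHERE clause

Fix: Use HAVING (which filters groups after aggregation) instead of WHERE

Corrected query:
SELECT dept, SUM(salary) FROM employees GROUP BY dept HAVING SUM(salary) > 144344

Result:
dept    | SUM(salary)
--------+------------
Finance | 442545     
Legal   | 153770     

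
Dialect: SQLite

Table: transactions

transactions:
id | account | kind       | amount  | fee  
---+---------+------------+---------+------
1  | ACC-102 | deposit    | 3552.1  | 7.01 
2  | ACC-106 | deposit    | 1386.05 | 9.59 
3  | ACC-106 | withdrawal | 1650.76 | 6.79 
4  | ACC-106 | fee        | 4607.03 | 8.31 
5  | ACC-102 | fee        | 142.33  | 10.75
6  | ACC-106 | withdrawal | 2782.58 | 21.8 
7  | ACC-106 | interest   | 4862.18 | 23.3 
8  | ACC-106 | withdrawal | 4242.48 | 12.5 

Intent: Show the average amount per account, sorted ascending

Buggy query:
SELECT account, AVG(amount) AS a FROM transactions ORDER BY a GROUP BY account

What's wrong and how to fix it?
Bug: GROUP BY must precede ORDER BY

Fix: Reorder: SELECT … FROM … GROUP BY … ORDER BY …

Corrected query:
SELECT account, AVG(amount) AS a FROM transactions GROUP BY account ORDER BY a

Result:
account | a       
--------+---------
ACC-102 | 1847.215
ACC-106 | 3255.18 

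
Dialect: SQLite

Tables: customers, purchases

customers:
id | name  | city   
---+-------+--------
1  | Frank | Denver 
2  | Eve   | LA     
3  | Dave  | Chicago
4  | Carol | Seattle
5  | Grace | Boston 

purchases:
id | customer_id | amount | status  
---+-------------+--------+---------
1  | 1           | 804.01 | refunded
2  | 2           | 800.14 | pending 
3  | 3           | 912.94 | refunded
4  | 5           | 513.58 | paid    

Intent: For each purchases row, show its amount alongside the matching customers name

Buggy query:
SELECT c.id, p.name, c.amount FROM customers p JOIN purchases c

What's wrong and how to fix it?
Bug: JOIN with no ON clause produces a cartesian product; every purchases row pairs with every customers row

Fix: Add ON c.customer_id = p.id to the JOIN

Corrected query:
SELECT c.id, p.name, c.amount FROM customers p JOIN purchases c ON c.customer_id = p.id

Result:
id | name  | amount
---+-------+-------
1  | Frank | 804.01
2  | Eve   | 800.14
3  | Dave  | 912.94
4  | Grace | 513.58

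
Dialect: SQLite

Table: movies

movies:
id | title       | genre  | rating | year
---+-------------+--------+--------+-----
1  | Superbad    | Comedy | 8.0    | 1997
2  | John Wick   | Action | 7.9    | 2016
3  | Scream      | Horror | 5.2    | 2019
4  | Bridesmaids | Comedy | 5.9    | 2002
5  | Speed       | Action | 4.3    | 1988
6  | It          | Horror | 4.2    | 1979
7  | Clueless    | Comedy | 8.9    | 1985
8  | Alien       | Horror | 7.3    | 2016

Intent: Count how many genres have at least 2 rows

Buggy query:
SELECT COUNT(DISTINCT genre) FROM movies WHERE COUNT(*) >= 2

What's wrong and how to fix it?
Bug: WHERE filters individual rows, not groups, so a group-level COUNT is invalid there

Fix: Use a subquery that GROUPs and filters with HAVING, then count its rows

Corrected query:
SELECT COUNT(*) FROM (SELECT genre FROM movies GROUP BY genre HAVING COUNT(*) >= 2)

Result:
COUNT(*)
--------
3       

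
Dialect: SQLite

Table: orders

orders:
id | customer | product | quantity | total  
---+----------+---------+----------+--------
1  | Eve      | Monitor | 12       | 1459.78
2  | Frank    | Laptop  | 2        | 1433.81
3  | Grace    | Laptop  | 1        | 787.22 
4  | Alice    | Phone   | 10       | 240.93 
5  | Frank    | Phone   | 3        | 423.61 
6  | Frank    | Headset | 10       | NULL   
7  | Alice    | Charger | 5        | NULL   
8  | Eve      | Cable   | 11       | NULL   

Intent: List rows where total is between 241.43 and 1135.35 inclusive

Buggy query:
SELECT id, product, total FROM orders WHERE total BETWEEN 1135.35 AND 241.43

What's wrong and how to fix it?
Bug: BETWEEN expects the lower bound first; with 1135.35 AND 241.43 the range is empty

Fix: Write BETWEEN 241.43 AND 1135.35

Corrected query:
SELECT id, product, total FROM orders WHERE total BETWEEN 241.43 AND 1135.35

Result:
id | product | total 
---+---------+-------
3  | Laptop  | 787.22
5  | Phone   | 423.61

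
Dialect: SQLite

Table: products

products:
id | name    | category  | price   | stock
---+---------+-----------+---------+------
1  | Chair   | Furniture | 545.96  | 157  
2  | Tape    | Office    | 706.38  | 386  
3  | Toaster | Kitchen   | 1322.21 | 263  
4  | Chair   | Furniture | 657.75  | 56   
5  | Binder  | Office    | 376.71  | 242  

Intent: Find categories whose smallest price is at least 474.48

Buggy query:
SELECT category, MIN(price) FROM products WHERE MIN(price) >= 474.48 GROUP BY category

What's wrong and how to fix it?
Bug: Aggregates like MIN are computed per group after WHERE runs

Fix: Replace WHERE with HAVING after the GROUP BY

Corrected query:
SELECT category, MIN(price) FROM products GROUP BY category HAVING MIN(price) >= 474.48

Result:
category  | MIN(price)
----------+-----------
Furniture | 545.96    
Kitchen   | 1322.21   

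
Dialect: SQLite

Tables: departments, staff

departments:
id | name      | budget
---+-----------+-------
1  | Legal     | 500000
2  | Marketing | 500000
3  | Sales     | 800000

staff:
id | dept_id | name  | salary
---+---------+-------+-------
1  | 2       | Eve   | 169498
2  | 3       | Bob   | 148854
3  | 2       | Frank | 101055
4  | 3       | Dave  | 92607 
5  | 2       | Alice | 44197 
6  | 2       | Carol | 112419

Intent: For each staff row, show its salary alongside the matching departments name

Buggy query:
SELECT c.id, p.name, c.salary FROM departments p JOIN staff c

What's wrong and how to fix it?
Bug: JOIN with no ON clause produces a cartesian product; every staff row pairs with every departments row

Fix: Specify the join condition linking the foreign key to the parent id

Corrected query:
SELECT c.id, p.name, c.salary FROM departments p JOIN staff c ON c.dept_id = p.id

Result:
id | name      | salary
---+-----------+-------
1  | Marketing | 169498
2  | Sales     | 148854
3  | Marketing | 101055
4  | Sales     | 92607 
5  | Marketing | 44197 
6  | Marketing | 112419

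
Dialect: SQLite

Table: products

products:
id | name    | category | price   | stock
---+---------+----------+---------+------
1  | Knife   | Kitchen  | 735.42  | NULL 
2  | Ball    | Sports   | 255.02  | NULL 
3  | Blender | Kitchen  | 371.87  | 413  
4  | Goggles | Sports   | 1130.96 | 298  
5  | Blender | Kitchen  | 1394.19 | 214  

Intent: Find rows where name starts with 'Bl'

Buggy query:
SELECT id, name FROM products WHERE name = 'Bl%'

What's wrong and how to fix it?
Bug: Wildcards only work with LIKE; '=' treats '%' as a literal character

Fix: Replace '=' with LIKE so 'Bl%' is treated as a pattern

Corrected query:
SELECT id, name FROM products WHERE name LIKE 'Bl%'

Result:
id | name   
---+--------
3  | Blender
5  | Blender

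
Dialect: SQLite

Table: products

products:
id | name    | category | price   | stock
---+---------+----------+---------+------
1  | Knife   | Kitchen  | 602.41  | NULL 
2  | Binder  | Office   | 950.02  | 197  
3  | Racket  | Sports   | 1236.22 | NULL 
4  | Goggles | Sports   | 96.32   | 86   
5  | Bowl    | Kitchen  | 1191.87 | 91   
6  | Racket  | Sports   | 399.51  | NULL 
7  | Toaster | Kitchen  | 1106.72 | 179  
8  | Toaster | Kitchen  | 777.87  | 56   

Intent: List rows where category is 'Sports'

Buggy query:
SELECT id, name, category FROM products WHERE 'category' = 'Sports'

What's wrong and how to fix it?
Bug: Single quotes denote string literals in SQL; the column name is being compared as a constant string

Fix: Reference the column as category without single quotes

Corrected query:
SELECT id, name, category FROM products WHERE category = 'Sports'

Result:
id | name    | category
---+---------+---------
3  | Racket  | Sports  
4  | Goggles | Sports  
6  | Racket  | Sports  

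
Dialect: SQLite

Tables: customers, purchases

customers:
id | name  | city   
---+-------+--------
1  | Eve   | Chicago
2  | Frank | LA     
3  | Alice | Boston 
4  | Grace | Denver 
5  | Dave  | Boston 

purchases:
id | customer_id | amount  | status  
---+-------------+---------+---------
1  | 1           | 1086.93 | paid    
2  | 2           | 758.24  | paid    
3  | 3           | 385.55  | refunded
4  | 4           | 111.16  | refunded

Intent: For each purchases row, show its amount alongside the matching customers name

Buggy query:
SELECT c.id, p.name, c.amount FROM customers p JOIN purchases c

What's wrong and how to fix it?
Bug: JOIN with no ON clause produces a cartesian product; every purchases row pairs with every customers row

Fix: Specify the join condition linking the foreign key to the parent id

Corrected query:
SELECT c.id, p.name, c.amount FROM customers p JOIN purchases c ON c.customer_id = p.id

Result:
id | name  | amount 
---+-------+--------
1  | Eve   | 1086.93
2  | Frank | 758.24 
3  | Alice | 385.55 
4  | Grace | 111.16 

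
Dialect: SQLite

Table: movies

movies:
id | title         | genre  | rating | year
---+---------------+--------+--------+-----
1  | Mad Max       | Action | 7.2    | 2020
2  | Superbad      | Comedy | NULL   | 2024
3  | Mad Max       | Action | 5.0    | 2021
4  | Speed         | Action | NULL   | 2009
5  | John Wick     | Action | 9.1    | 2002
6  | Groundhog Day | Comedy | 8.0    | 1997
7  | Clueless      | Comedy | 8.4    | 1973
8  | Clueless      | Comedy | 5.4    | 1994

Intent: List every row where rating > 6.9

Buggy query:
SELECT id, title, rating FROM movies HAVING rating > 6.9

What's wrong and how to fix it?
Bug: HAVING filters the output of aggregation, but this query has no GROUP BY and no aggregate functions, so SQLite rejects it (HAVING clause on a non-aggregate query); the condition here is per row

Fix: Replace HAVING with WHERE since the condition applies to individual rows

Corrected query:
SELECT id, title, rating FROM movies WHERE rating > 6.9

Result:
id | title         | rating
---+---------------+-------
1  | Mad Max       | 7.2   
5  | John Wick     | 9.1   
6  | Groundhog Day | 8     
7  | Clueless      | 8.4   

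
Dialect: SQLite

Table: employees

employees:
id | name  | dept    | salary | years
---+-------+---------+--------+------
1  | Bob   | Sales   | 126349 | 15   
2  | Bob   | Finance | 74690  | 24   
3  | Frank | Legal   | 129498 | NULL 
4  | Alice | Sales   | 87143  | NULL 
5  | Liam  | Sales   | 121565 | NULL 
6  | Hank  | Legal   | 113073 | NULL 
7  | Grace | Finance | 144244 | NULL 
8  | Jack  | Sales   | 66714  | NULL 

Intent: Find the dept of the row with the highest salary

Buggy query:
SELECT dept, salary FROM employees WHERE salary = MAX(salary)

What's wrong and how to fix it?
Bug: MAX(salary) is an aggregate and cannot be used directly in WHERE

Fix: Use a subquery: WHERE salary = (SELECT MAX(salary) FROM employees)

Corrected query:
SELECT dept, salary FROM employees WHERE salary = (SELECT MAX(salary) FROM employees)

Result:
dept    | salary
--------+-------
Finance | 144244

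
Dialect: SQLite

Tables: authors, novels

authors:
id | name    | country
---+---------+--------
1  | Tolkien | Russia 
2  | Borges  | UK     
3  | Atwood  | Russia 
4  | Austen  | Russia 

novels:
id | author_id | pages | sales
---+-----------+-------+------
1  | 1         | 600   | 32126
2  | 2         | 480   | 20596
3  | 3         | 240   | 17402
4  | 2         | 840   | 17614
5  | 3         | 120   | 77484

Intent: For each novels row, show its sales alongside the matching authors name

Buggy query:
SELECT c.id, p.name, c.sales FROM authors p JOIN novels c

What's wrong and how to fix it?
Bug: Missing join condition: each novels row is matched to all authors rows instead of just its own

Fix: Specify the join condition linking the foreign key to the parent id

Corrected query:
SELECT c.id, p.name, c.sales FROM authors p JOIN novels c ON c.author_id = p.id

Result:
id | name    | sales
---+---------+------
1  | Tolkien | 32126
2  | Borges  | 20596
3  | Atwood  | 17402
4  | Borges  | 17614
5  | Atwood  | 77484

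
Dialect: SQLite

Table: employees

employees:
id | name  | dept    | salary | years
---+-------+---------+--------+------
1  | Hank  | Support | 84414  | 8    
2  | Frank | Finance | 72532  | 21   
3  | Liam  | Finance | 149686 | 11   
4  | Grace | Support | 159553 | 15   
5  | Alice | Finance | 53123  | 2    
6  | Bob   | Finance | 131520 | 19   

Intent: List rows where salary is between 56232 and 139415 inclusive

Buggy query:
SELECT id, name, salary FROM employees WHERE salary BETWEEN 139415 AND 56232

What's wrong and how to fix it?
Bug: The bounds are reversed; BETWEEN a AND b requires a <= b to match anything

Fix: Write BETWEEN 56232 AND 139415

Corrected query:
SELECT id, name, salary FROM employees WHERE salary BETWEEN 56232 AND 139415

Result:
id | name  | salary
---+-------+-------
1  | Hank  | 84414 
2  | Frank | 72532 
6  | Bob   | 131520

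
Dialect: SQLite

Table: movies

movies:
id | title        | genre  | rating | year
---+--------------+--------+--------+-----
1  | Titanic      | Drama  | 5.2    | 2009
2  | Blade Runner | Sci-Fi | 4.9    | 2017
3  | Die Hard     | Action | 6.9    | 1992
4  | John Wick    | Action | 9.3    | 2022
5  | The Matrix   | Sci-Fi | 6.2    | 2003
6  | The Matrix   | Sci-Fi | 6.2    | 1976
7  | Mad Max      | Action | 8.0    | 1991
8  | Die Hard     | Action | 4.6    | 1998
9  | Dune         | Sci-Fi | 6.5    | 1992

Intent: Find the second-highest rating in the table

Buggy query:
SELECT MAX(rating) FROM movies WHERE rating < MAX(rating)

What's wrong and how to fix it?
Bug: The inner MAX is an aggregate inside WHERE, which is not allowed

Fix: Put the inner MAX in a scalar subquery

Corrected query:
SELECT MAX(rating) FROM movies WHERE rating < (SELECT MAX(rating) FROM movies)

Result:
MAX(rating)
-----------
8          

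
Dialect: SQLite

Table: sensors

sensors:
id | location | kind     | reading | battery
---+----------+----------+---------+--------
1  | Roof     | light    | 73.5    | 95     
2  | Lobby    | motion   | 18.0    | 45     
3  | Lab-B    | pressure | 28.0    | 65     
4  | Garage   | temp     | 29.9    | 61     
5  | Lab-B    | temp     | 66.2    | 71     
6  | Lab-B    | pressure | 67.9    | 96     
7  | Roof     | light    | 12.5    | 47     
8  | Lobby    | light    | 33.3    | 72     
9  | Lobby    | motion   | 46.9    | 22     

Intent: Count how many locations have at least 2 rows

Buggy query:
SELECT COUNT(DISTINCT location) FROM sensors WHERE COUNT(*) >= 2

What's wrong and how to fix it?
Bug: COUNT(*) cannot appear in WHERE; the per-group count doesn't exist yet

Fix: Group first with HAVING COUNT(*) >= 2, then COUNT the resulting groups

Corrected query:
SELECT COUNT(*) FROM (SELECT location FROM sensors GROUP BY location HAVING COUNT(*) >= 2)

Result:
COUNT(*)
--------
3       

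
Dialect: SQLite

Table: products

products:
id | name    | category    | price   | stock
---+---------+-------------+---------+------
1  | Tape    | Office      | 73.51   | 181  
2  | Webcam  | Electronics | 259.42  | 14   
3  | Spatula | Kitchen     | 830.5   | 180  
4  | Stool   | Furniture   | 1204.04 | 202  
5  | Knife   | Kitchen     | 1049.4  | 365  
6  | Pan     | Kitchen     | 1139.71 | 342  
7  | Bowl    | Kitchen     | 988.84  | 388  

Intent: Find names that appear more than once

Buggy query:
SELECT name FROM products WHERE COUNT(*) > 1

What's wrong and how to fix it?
Bug: WHERE can't reference COUNT(*); aggregates are computed after WHERE

Fix: GROUP BY name, then filter groups with HAVING COUNT(*) > 1

Corrected query:
SELECT name FROM products GROUP BY name HAVING COUNT(*) > 1

Result:
(no rows)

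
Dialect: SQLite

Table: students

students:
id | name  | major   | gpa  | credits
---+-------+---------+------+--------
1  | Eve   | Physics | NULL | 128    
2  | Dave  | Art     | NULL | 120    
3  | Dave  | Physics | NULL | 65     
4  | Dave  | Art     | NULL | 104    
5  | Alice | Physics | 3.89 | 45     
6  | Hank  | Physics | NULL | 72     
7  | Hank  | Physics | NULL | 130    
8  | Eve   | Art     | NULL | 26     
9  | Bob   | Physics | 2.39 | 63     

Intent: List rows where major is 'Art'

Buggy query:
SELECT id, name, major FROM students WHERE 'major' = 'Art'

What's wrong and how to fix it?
Bug: Single quotes denote string literals in SQL; the column name is being compared as a constant string

Fix: Reference the column as major without single quotes

Corrected query:
SELECT id, name, major FROM students WHERE major = 'Art'

Result:
id | name | major
---+------+------
2  | Dave | Art  
4  | Dave | Art  
8  | Eve  | Art  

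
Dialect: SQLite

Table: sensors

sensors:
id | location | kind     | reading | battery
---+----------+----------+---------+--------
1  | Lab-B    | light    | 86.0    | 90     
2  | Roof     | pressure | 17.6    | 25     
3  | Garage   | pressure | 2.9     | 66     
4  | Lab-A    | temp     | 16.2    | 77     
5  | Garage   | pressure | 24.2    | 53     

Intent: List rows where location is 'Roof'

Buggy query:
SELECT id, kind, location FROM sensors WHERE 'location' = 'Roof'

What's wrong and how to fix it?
Bug: Single quotes denote string literals in SQL; the column name is being compared as a constant string

Fix: Remove the quotes around the column name (or use double quotes for an identifier)

Corrected query:
SELECT id, kind, location FROM sensors WHERE location = 'Roof'

Result:
id | kind     | location
---+----------+---------
2  | pressure | Roof    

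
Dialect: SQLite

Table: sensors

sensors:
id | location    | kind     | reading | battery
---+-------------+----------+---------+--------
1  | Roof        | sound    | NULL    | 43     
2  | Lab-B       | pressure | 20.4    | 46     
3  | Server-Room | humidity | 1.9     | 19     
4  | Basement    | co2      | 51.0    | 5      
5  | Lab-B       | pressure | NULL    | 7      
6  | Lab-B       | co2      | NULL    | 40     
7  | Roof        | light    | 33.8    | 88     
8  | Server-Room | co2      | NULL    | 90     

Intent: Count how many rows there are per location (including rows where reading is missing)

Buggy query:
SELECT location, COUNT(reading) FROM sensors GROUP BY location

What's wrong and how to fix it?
Bug: COUNT(column) counts non-NULL values only; rows with NULL reading aren't counted

Fix: Use COUNT(*) to count all rows regardless of NULL

Corrected query:
SELECT location, COUNT(*) FROM sensors GROUP BY location

Result:
location    | COUNT(*)
------------+---------
Basement    | 1       
Lab-B       | 3       
Roof        | 2       
Server-Room | 2       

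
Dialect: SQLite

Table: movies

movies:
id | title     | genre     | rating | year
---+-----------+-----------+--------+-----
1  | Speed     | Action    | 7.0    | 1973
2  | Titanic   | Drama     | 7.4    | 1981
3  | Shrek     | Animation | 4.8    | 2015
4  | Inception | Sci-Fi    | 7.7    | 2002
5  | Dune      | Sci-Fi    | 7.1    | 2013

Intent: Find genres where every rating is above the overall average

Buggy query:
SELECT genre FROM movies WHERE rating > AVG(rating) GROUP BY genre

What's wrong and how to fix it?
Bug: WHERE evaluates per row before aggregation, so AVG() is unavailable

Fix: Use a subquery for AVG and a HAVING MIN(...) filter so the condition holds for every row in the group

Corrected query:
SELECT genre FROM movies GROUP BY genre HAVING MIN(rating) > (SELECT AVG(rating) FROM movies)

Result:
genre 
------
Action
Drama 
Sci-Fi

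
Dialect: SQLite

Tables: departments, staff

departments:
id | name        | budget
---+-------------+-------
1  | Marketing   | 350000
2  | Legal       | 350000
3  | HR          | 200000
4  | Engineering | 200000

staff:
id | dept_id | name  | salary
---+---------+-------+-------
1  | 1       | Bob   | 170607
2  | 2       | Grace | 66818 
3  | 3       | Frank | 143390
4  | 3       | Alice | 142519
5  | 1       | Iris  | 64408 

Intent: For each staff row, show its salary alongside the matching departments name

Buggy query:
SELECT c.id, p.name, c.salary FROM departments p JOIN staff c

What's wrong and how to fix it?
Bug: JOIN with no ON clause produces a cartesian product; every staff row pairs with every departments row

Fix: Add ON c.dept_id = p.id to the JOIN

Corrected query:
SELECT c.id, p.name, c.salary FROM departments p JOIN staff c ON c.dept_id = p.id

Result:
id | name      | salary
---+-----------+-------
1  | Marketing | 170607
2  | Legal     | 66818 
3  | HR        | 143390
4  | HR        | 142519
5  | Marketing | 64408 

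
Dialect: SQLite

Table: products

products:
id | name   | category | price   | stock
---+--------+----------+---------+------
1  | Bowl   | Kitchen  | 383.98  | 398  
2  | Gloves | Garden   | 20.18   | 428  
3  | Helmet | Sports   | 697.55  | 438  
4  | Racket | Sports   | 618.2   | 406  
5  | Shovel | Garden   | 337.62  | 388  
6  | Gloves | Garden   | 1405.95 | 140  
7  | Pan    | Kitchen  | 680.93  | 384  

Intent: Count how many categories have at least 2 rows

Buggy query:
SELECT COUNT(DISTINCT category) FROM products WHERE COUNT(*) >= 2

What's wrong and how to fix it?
Bug: WHERE filters individual rows, not groups, so a group-level COUNT is invalid there

Fix: Use a subquery that GROUPs and filters with HAVING, then count its rows

Corrected query:
SELECT COUNT(*) FROM (SELECT category FROM products GROUP BY category HAVING COUNT(*) >= 2)

Result:
COUNT(*)
--------
3       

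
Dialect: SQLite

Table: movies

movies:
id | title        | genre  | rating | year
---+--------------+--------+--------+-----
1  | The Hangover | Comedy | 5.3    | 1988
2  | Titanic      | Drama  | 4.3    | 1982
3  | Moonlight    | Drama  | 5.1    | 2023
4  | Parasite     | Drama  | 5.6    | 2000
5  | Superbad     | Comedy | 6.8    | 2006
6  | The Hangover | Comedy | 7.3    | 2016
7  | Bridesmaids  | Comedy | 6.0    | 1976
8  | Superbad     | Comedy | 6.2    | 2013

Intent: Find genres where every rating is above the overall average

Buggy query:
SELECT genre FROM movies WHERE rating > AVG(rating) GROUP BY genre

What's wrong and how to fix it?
Bug: AVG() is an aggregate; it can't sit directly in WHERE

Fix: Use a subquery for AVG and a HAVING MIN(...) filter so the condition holds for every row in the group

Corrected query:
SELECT genre FROM movies GROUP BY genre HAVING MIN(rating) > (SELECT AVG(rating) FROM movies)

Result:
(no rows)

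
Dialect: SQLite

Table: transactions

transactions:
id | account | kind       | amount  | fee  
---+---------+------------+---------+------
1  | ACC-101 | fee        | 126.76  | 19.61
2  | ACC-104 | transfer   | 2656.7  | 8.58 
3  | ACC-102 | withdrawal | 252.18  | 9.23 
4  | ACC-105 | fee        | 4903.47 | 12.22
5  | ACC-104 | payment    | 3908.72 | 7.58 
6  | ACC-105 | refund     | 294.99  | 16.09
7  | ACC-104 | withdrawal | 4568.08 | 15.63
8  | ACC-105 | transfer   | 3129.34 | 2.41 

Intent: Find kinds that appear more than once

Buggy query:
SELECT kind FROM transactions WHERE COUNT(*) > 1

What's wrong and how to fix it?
Bug: COUNT(*) is an aggregate and cannot be used in WHERE

Fix: Group first, then use HAVING for the count condition

Corrected query:
SELECT kind FROM transactions GROUP BY kind HAVING COUNT(*) > 1

Result:
kind      
----------
fee       
transfer  
withdrawal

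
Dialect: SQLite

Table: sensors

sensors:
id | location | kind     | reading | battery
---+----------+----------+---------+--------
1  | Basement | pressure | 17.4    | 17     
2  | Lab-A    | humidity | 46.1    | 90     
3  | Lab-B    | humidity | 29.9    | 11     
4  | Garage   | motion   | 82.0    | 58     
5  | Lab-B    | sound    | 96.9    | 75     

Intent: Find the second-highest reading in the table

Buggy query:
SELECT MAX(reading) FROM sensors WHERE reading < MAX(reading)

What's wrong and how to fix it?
Bug: MAX(reading) on the right of the comparison is an aggregate-in-WHERE error

Fix: Compute the overall MAX in a subquery, then take MAX of rows below it

Corrected query:
SELECT MAX(reading) FROM sensors WHERE reading < (SELECT MAX(reading) FROM sensors)

Result:
MAX(reading)
------------
82          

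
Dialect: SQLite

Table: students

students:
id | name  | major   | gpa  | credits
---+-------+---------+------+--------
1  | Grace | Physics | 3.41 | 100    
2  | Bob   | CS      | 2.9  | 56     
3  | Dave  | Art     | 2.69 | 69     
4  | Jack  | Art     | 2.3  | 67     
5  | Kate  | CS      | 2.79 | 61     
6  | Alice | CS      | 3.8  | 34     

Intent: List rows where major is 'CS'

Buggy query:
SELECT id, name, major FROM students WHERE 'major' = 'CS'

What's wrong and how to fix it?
Bug: Single quotes denote string literals in SQL; the column name is being compared as a constant string

Fix: Remove the quotes around the column name (or use double quotes for an identifier)

Corrected query:
SELECT id, name, major FROM students WHERE major = 'CS'

Result:
id | name  | major
---+-------+------
2  | Bob   | CS   
5  | Kate  | CS   
6  | Alice | CS   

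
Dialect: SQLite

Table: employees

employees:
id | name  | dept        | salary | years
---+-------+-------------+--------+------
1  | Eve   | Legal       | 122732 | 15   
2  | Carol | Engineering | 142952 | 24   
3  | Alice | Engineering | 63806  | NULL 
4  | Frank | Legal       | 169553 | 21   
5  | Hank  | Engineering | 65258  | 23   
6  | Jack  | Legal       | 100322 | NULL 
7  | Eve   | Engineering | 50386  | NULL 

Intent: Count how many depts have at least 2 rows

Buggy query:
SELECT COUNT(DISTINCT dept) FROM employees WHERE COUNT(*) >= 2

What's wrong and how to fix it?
Bug: COUNT(*) cannot appear in WHERE; the per-group count doesn't exist yet

Fix: Use a subquery that GROUPs and filters with HAVING, then count its rows

Corrected query:
SELECT COUNT(*) FROM (SELECT dept FROM employees GROUP BY dept HAVING COUNT(*) >= 2)

Result:
COUNT(*)
--------
2       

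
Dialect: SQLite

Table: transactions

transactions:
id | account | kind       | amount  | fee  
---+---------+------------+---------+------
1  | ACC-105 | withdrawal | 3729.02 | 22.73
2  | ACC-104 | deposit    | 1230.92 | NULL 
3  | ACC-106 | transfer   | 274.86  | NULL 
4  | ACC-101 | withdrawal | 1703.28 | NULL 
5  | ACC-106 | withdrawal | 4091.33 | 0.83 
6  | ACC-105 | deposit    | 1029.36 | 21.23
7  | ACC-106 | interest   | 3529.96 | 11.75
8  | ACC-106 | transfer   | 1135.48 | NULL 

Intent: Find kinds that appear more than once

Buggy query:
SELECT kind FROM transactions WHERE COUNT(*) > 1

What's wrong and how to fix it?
Bug: COUNT(*) is an aggregate and cannot be used in WHERE

Fix: Group first, then use HAVING for the count condition

Corrected query:
SELECT kind FROM transactions GROUP BY kind HAVING COUNT(*) > 1

Result:
kind      
----------
deposit   
transfer  
withdrawal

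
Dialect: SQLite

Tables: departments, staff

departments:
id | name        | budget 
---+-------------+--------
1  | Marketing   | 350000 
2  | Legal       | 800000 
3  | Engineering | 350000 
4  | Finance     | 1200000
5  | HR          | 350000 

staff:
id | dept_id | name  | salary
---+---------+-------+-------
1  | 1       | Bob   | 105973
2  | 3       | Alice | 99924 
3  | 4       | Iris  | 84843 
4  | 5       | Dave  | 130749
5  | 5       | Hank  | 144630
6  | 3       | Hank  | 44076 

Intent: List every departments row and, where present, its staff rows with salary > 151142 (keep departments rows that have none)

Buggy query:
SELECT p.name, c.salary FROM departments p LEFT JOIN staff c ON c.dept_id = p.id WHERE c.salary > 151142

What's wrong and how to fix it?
Bug: Filtering c.salary in WHERE discards the NULL rows produced by LEFT JOIN, turning it into an inner join

Fix: Move the right-table condition into the ON clause so unmatched parents are kept

Corrected query:
SELECT p.name, c.salary FROM departments p LEFT JOIN staff c ON c.dept_id = p.id AND c.salary > 151142

Result:
name        | salary
------------+-------
Marketing   | NULL  
Legal       | NULL  
Engineering | NULL  
Finance     | NULL  
HR          | NULL  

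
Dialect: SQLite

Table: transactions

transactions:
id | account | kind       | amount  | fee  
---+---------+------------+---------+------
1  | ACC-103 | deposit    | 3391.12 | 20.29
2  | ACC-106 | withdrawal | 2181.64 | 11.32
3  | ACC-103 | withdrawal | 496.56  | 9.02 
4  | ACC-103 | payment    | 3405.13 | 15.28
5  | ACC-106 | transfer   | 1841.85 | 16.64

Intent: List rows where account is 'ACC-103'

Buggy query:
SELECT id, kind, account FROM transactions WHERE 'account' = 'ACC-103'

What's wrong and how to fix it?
Bug: 'account' in single quotes is a string literal, not the column; the comparison is literal-vs-literal and never true

Fix: Remove the quotes around the column name (or use double quotes for an identifier)

Corrected query:
SELECT id, kind, account FROM transactions WHERE account = 'ACC-103'

Result:
id | kind       | account
---+------------+--------
1  | deposit    | ACC-103
3  | withdrawal | ACC-103
4  | payment    | ACC-103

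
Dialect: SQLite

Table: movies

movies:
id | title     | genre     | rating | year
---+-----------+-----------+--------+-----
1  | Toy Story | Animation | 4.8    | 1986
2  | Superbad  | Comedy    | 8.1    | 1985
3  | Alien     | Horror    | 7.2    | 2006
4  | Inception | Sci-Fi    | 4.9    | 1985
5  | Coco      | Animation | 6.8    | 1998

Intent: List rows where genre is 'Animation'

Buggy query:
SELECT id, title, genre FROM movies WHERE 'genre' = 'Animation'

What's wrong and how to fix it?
Bug: Single quotes denote string literals in SQL; the column name is being compared as a constant string

Fix: Remove the quotes around the column name (or use double quotes for an identifier)

Corrected query:
SELECT id, title, genre FROM movies WHERE genre = 'Animation'

Result:
id | title     | genre    
---+-----------+----------
1  | Toy Story | Animation
5  | Coco      | Animation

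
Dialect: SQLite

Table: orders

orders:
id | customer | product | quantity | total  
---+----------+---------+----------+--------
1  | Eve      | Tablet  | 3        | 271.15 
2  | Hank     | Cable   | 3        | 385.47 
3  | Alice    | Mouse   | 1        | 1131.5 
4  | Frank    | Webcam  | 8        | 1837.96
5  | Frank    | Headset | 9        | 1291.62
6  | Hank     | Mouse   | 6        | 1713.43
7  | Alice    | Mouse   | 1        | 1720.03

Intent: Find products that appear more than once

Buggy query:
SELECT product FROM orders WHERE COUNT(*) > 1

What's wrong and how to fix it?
Bug: WHERE can't reference COUNT(*); aggregates are computed after WHERE

Fix: GROUP BY product, then filter groups with HAVING COUNT(*) > 1

Corrected query:
SELECT product FROM orders GROUP BY product HAVING COUNT(*) > 1

Result:
product
-------
Mouse  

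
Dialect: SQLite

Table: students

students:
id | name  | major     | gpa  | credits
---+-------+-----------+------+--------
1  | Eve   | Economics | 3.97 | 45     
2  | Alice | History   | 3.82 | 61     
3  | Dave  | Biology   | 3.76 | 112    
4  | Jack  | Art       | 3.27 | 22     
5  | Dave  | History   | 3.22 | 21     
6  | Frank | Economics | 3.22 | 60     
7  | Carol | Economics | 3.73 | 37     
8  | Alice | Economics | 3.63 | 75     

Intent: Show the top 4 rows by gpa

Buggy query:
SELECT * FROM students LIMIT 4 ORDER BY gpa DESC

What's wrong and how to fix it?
Bug: LIMIT must come after ORDER BY

Fix: Swap the clauses: ORDER BY first, then LIMIT

Corrected query:
SELECT * FROM students ORDER BY gpa DESC LIMIT 4

Result:
id | name  | major     | gpa  | credits
---+-------+-----------+------+--------
1  | Eve   | Economics | 3.97 | 45     
2  | Alice | History   | 3.82 | 61     
3  | Dave  | Biology   | 3.76 | 112    
7  | Carol | Economics | 3.73 | 37     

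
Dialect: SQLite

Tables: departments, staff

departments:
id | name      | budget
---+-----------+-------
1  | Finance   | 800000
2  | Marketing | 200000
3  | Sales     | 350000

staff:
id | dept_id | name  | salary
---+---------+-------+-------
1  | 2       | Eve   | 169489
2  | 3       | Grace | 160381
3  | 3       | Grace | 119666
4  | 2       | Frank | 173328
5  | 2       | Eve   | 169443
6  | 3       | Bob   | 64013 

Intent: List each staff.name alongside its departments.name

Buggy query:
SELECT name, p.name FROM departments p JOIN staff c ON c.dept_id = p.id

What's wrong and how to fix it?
Bug: Both tables have a 'name' column; the unqualified reference is ambiguous

Fix: Qualify the column with its table alias (c.name)

Corrected query:
SELECT c.name, p.name FROM departments p JOIN staff c ON c.dept_id = p.id

Result:
name  | name     
------+----------
Eve   | Marketing
Grace | Sales    
Grace | Sales    
Frank | Marketing
Eve   | Marketing
Bob   | Sales    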